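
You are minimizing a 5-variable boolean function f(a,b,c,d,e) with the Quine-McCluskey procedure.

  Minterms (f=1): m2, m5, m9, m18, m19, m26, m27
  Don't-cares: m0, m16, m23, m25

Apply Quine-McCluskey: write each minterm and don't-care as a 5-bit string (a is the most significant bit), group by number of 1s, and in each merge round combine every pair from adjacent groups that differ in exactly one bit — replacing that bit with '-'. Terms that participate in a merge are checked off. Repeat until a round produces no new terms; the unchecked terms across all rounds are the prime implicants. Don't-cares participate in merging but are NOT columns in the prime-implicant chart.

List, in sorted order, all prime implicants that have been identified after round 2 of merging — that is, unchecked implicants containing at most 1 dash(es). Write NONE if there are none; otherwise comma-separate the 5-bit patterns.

-1001, 00101, 10-11, 110-1

size-2^0 implicants → 00000(✓)  00010(✓)  00101  01001(✓)  10000(✓)  10010(✓)  10011(✓)  10111(✓)  11001(✓)  11010(✓)  11011(✓)
size-2^1 implicants → -0000(✓)  -0010(✓)  -1001  000-0(✓)  1-010(✓)  1-011(✓)  10-11  100-0(✓)  1001-(✓)  110-1  1101-(✓)
size-2^2 implicants → -00-0  1-01-
Unchecked terms (primes): -00-0, -1001, 00101, 1-01-, 10-11, 110-1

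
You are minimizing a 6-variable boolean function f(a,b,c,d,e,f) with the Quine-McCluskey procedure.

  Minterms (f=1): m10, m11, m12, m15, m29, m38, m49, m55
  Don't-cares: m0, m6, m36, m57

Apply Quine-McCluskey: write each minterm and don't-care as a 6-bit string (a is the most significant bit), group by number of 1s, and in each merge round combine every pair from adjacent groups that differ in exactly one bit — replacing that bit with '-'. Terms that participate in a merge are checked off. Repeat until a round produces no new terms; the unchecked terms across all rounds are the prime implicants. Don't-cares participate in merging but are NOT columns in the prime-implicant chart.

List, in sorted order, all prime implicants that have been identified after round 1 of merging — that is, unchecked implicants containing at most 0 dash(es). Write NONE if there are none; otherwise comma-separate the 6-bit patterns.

000000, 001100, 011101, 110111

[col 0] 000000, 000110*, 001010*, 001011*, 001100, 001111*, 011101, 100100*, 100110*, 110001*, 110111, 111001*
[col 1] -00110, 001-11, 00101-, 1001-0, 11-001
Prime implicants: -00110, 000000, 001-11, 00101-, 001100, 011101, 1001-0, 11-001, 110111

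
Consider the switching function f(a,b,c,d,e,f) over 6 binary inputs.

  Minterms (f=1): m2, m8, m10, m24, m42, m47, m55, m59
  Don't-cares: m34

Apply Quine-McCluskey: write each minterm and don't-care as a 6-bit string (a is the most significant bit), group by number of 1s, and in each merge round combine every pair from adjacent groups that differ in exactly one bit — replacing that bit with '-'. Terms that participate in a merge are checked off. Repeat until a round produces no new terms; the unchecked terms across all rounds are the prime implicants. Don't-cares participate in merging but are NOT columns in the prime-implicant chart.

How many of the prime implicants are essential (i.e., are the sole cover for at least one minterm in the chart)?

5

size-2^0 implicants → 000010(✓)  001000(✓)  001010(✓)  011000(✓)  100010(✓)  101010(✓)  101111  110111  111011
size-2^1 implicants → -00010(✓)  -01010(✓)  0-1000  00-010(✓)  0010-0  10-010(✓)
size-2^2 implicants → -0-010
Unchecked terms (primes): -0-010, 0-1000, 0010-0, 101111, 110111, 111011
Minterm coverage:
  m2 ⊆ -0-010 [E]
  m8 ⊆ 0-1000,0010-0
  m10 ⊆ -0-010,0010-0
  m24 ⊆ 0-1000 [E]
  m42 ⊆ -0-010 [E]
  m47 ⊆ 101111 [E]
  m55 ⊆ 110111 [E]
  m59 ⊆ 111011 [E]
E = {-0-010, 0-1000, 101111, 110111, 111011}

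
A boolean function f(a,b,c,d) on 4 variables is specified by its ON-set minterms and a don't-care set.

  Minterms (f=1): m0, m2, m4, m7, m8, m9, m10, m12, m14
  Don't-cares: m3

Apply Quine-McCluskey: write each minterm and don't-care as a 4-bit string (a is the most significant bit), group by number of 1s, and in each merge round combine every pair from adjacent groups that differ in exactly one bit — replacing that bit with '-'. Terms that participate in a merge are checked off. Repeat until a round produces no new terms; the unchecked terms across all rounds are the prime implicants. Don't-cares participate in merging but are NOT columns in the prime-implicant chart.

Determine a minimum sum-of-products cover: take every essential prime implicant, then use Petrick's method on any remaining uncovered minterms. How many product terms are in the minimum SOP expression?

Round 0: 0000✓ 0010✓ 0011✓ 0100✓ 0111✓ 1000✓ 1001✓ 1010✓ 1100✓ 1110✓
Round 1: -000✓ -010✓ -100✓ 0-00✓ 0-11 00-0✓ 001- 1-00✓ 1-10✓ 10-0✓ 100- 11-0✓
Round 2: --00 -0-0 1--0
PIs = {--00, -0-0, 0-11, 001-, 1--0, 100-}
Coverage chart:
  m0: --00,-0-0
  m2: -0-0,001-
  m4: --00 ←essential
  m7: 0-11 ←essential
  m8: --00,-0-0,1--0,100-
  m9: 100- ←essential
  m10: -0-0,1--0
  m12: --00,1--0
  m14: 1--0 ←essential
Essential: --00, 0-11, 1--0, 100-
Petrick residual → -0-0
Min cover (5 terms): c'd' + b'd' + a'cd + ad' + ab'c'

5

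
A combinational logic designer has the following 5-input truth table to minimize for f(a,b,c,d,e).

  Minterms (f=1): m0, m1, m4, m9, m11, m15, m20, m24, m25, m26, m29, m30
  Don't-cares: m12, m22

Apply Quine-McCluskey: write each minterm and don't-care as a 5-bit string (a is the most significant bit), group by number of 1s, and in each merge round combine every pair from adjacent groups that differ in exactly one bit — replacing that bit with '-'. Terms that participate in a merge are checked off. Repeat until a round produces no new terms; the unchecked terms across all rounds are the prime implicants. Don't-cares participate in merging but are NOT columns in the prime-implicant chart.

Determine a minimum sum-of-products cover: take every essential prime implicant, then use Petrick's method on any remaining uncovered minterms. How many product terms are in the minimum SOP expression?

[col 0] 00000*, 00001*, 00100*, 01001*, 01011*, 01100*, 01111*, 10100*, 10110*, 11000*, 11001*, 11010*, 11101*, 11110*
[col 1] -0100, -1001, 0-001, 0-100, 00-00, 0000-, 01-11, 010-1, 1-110, 101-0, 11-01, 11-10, 110-0, 1100-
Prime implicants: -0100, -1001, 0-001, 0-100, 00-00, 0000-, 01-11, 010-1, 1-110, 101-0, 11-01, 11-10, 110-0, 1100-
PI chart (minterm → PIs covering it):
  0 | 00-00,0000-
  1 | 0-001,0000-
  4 | -0100,0-100,00-00
  9 | -1001,0-001,010-1
  11 | 01-11,010-1
  15 | 01-11  (sole → essential)
  20 | -0100,101-0
  24 | 110-0,1100-
  25 | -1001,11-01,1100-
  26 | 11-10,110-0
  29 | 11-01  (sole → essential)
  30 | 1-110,11-10
Essential prime implicants: 01-11, 11-01
Petrick residual → -0100, -1001, 0000-, 1-110, 110-0
Minimum SOP uses 7 PIs: b'cd'e' + bc'd'e + a'b'c'd' + a'bde + acde' + abd'e + abc'e'

7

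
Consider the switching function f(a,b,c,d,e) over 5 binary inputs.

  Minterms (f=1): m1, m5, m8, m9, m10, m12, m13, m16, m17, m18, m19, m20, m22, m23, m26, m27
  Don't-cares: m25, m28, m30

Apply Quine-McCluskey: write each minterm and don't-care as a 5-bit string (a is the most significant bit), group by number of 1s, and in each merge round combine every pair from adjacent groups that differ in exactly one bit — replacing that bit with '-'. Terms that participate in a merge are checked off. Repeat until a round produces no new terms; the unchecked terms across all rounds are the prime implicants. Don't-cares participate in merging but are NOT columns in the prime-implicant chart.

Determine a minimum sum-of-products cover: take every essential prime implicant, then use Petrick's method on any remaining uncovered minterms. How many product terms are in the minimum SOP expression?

6

[col 0] 00001*, 00101*, 01000*, 01001*, 01010*, 01100*, 01101*, 10000*, 10001*, 10010*, 10011*, 10100*, 10110*, 10111*, 11001*, 11010*, 11011*, 11100*, 11110*
[col 1] -0001*, -1001*, -1010, -1100, 0-001*, 0-101*, 00-01*, 01-00*, 01-01*, 010-0, 0100-*, 0110-*, 1-001*, 1-010*, 1-011*, 1-100*, 1-110*, 10-00*, 10-10*, 10-11*, 100-0*, 100-1*, 1000-*, 1001-*, 101-0*, 1011-*, 11-10*, 110-1*, 1101-*, 111-0*
[col 2] --001, 0--01, 01-0-, 1--10, 1-0-1, 1-01-, 1-1-0, 10--0, 10-1-, 100--
Prime implicants: --001, -1010, -1100, 0--01, 01-0-, 010-0, 1--10, 1-0-1, 1-01-, 1-1-0, 10--0, 10-1-, 100--
PI chart (minterm → PIs covering it):
  1 | --001,0--01
  5 | 0--01  (sole → essential)
  8 | 01-0-,010-0
  9 | --001,0--01,01-0-
  10 | -1010,010-0
  12 | -1100,01-0-
  13 | 0--01,01-0-
  16 | 10--0,100--
  17 | --001,1-0-1,100--
  18 | 1--10,1-01-,10--0,10-1-,100--
  19 | 1-0-1,1-01-,10-1-,100--
  20 | 1-1-0,10--0
  22 | 1--10,1-1-0,10--0,10-1-
  23 | 10-1-  (sole → essential)
  26 | -1010,1--10,1-01-
  27 | 1-0-1,1-01-
Essential prime implicants: 0--01, 10-1-
Petrick residual → -1010, 01-0-, 1-0-1, 10--0
Minimum SOP uses 6 PIs: bc'de' + a'd'e + a'bd' + ac'e + ab'e' + ab'd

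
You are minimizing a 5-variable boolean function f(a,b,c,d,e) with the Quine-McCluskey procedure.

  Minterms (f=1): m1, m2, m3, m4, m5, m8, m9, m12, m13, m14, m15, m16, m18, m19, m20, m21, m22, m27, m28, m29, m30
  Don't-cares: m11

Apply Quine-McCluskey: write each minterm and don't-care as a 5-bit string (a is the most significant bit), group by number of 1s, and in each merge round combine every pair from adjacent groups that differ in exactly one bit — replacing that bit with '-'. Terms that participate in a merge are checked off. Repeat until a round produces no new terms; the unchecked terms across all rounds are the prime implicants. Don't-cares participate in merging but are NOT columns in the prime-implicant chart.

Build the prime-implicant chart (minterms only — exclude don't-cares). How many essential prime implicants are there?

[col 0] 00001*, 00010*, 00011*, 00100*, 00101*, 01000*, 01001*, 01011*, 01100*, 01101*, 01110*, 01111*, 10000*, 10010*, 10011*, 10100*, 10101*, 10110*, 11011*, 11100*, 11101*, 11110*
[col 1] -0010*, -0011*, -0100*, -0101*, -1011*, -1100*, -1101*, -1110*, 0-001*, 0-011*, 0-100*, 0-101*, 00-01*, 000-1*, 0001-*, 0010-*, 01-00*, 01-01*, 01-11*, 010-1*, 0100-*, 011-0*, 011-1*, 0110-*, 0111-*, 1-011*, 1-100*, 1-101*, 1-110*, 10-00*, 10-10*, 100-0*, 1001-*, 101-0*, 1010-*, 111-0*, 1110-*
[col 2] --011, --100*, --101*, -001-, -010-*, -11-0, -110-*, 0--01, 0-0-1, 0-10-*, 01--1, 01-0-, 011--, 1-1-0, 1-10-*, 10--0
[col 3] --10-
Prime implicants: --011, --10-, -001-, -11-0, 0--01, 0-0-1, 01--1, 01-0-, 011--, 1-1-0, 10--0
PI chart (minterm → PIs covering it):
  1 | 0--01,0-0-1
  2 | -001-  (sole → essential)
  3 | --011,-001-,0-0-1
  4 | --10-  (sole → essential)
  5 | --10-,0--01
  8 | 01-0-  (sole → essential)
  9 | 0--01,0-0-1,01--1,01-0-
  12 | --10-,-11-0,01-0-,011--
  13 | --10-,0--01,01--1,01-0-,011--
  14 | -11-0,011--
  15 | 01--1,011--
  16 | 10--0  (sole → essential)
  18 | -001-,10--0
  19 | --011,-001-
  20 | --10-,1-1-0,10--0
  21 | --10-  (sole → essential)
  22 | 1-1-0,10--0
  27 | --011  (sole → essential)
  28 | --10-,-11-0,1-1-0
  29 | --10-  (sole → essential)
  30 | -11-0,1-1-0
Essential prime implicants: --011, --10-, -001-, 01-0-, 10--0

5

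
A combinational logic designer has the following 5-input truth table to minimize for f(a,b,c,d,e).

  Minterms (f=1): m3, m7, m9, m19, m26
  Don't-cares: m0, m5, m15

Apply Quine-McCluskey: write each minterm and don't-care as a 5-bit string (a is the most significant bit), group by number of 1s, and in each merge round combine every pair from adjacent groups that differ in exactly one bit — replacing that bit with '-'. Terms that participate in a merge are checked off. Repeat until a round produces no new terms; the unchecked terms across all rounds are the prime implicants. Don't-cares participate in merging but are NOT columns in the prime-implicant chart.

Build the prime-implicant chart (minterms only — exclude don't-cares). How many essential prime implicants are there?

3

Round 0: 00000 00011✓ 00101✓ 00111✓ 01001 01111✓ 10011✓ 11010
Round 1: -0011 0-111 00-11 001-1
PIs = {-0011, 0-111, 00-11, 00000, 001-1, 01001, 11010}
Coverage chart:
  m3: -0011,00-11
  m7: 0-111,00-11,001-1
  m9: 01001 ←essential
  m19: -0011 ←essential
  m26: 11010 ←essential
Essential: -0011, 01001, 11010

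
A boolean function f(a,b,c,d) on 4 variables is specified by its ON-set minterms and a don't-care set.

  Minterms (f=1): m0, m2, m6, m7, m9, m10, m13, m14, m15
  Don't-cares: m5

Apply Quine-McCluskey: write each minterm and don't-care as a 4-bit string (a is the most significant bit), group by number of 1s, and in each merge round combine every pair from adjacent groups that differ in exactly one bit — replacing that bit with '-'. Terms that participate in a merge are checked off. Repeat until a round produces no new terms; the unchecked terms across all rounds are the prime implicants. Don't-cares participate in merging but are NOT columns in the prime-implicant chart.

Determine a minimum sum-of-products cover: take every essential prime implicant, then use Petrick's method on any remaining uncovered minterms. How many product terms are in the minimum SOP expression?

Round 0: 0000✓ 0010✓ 0101✓ 0110✓ 0111✓ 1001✓ 1010✓ 1101✓ 1110✓ 1111✓
Round 1: -010✓ -101✓ -110✓ -111✓ 0-10✓ 00-0 01-1✓ 011-✓ 1-01 1-10✓ 11-1✓ 111-✓
Round 2: --10 -1-1 -11-
PIs = {--10, -1-1, -11-, 00-0, 1-01}
Coverage chart:
  m0: 00-0 ←essential
  m2: --10,00-0
  m6: --10,-11-
  m7: -1-1,-11-
  m9: 1-01 ←essential
  m10: --10 ←essential
  m13: -1-1,1-01
  m14: --10,-11-
  m15: -1-1,-11-
Essential: --10, 00-0, 1-01
Petrick residual → -1-1
Min cover (4 terms): cd' + bd + a'b'd' + ac'd

4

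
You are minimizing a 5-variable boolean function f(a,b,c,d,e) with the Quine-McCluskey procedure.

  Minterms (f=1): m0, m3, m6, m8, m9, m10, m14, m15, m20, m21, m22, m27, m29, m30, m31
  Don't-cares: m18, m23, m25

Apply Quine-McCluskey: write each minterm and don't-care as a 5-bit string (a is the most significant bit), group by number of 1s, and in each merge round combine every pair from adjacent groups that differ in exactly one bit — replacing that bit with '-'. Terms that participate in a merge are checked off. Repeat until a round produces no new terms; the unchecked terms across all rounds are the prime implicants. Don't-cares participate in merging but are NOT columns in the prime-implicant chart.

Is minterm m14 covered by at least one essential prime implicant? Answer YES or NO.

YES

Round 0: 00000✓ 00011 00110✓ 01000✓ 01001✓ 01010✓ 01110✓ 01111✓ 10010✓ 10100✓ 10101✓ 10110✓ 10111✓ 11001✓ 11011✓ 11101✓ 11110✓ 11111✓
Round 1: -0110✓ -1001 -1110✓ -1111✓ 0-000 0-110✓ 01-10 010-0 0100- 0111-✓ 1-101✓ 1-110✓ 1-111✓ 10-10 101-0✓ 101-1✓ 1010-✓ 1011-✓ 11-01✓ 11-11✓ 110-1✓ 111-1✓ 1111-✓
Round 2: --110 -111- 1-1-1 1-11- 101-- 11--1
PIs = {--110, -1001, -111-, 0-000, 00011, 01-10, 010-0, 0100-, 1-1-1, 1-11-, 10-10, 101--, 11--1}
Coverage chart:
  m0: 0-000 ←essential
  m3: 00011 ←essential
  m6: --110 ←essential
  m8: 0-000,010-0,0100-
  m9: -1001,0100-
  m10: 01-10,010-0
  m14: --110,-111-,01-10
  m15: -111- ←essential
  m20: 101-- ←essential
  m21: 1-1-1,101--
  m22: --110,1-11-,10-10,101--
  m27: 11--1 ←essential
  m29: 1-1-1,11--1
  m30: --110,-111-,1-11-
  m31: -111-,1-1-1,1-11-,11--1
Essential: --110, -111-, 0-000, 00011, 101--, 11--1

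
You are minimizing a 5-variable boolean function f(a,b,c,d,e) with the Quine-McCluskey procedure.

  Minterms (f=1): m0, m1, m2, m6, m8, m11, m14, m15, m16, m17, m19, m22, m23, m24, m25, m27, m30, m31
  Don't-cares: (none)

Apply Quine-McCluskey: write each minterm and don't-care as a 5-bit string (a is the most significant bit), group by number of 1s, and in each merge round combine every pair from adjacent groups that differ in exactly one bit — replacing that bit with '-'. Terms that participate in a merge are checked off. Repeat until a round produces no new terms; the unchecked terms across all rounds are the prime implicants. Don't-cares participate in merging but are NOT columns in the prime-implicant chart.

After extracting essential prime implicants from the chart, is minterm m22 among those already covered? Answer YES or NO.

NO

size-2^0 implicants → 00000(✓)  00001(✓)  00010(✓)  00110(✓)  01000(✓)  01011(✓)  01110(✓)  01111(✓)  10000(✓)  10001(✓)  10011(✓)  10110(✓)  10111(✓)  11000(✓)  11001(✓)  11011(✓)  11110(✓)  11111(✓)
size-2^1 implicants → -0000(✓)  -0001(✓)  -0110(✓)  -1000(✓)  -1011(✓)  -1110(✓)  -1111(✓)  0-000(✓)  0-110(✓)  00-10  000-0  0000-(✓)  01-11(✓)  0111-(✓)  1-000(✓)  1-001(✓)  1-011(✓)  1-110(✓)  1-111(✓)  10-11(✓)  100-1(✓)  1000-(✓)  1011-(✓)  11-11(✓)  110-1(✓)  1100-(✓)  1111-(✓)
size-2^2 implicants → --000  --110  -000-  -1-11  -111-  1--11  1-0-1  1-00-  1-11-
Unchecked terms (primes): --000, --110, -000-, -1-11, -111-, 00-10, 000-0, 1--11, 1-0-1, 1-00-, 1-11-
Minterm coverage:
  m0 ⊆ --000,-000-,000-0
  m1 ⊆ -000- [E]
  m2 ⊆ 00-10,000-0
  m6 ⊆ --110,00-10
  m8 ⊆ --000 [E]
  m11 ⊆ -1-11 [E]
  m14 ⊆ --110,-111-
  m15 ⊆ -1-11,-111-
  m16 ⊆ --000,-000-,1-00-
  m17 ⊆ -000-,1-0-1,1-00-
  m19 ⊆ 1--11,1-0-1
  m22 ⊆ --110,1-11-
  m23 ⊆ 1--11,1-11-
  m24 ⊆ --000,1-00-
  m25 ⊆ 1-0-1,1-00-
  m27 ⊆ -1-11,1--11,1-0-1
  m30 ⊆ --110,-111-,1-11-
  m31 ⊆ -1-11,-111-,1--11,1-11-
E = {--000, -000-, -1-11}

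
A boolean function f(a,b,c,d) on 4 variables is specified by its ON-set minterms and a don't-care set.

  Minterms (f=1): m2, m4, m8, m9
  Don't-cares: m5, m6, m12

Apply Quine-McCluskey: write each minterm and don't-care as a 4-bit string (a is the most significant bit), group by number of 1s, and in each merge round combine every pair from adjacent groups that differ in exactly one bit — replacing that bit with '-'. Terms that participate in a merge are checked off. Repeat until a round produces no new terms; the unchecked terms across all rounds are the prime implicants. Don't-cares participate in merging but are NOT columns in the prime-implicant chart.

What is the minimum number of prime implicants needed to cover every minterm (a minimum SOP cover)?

3

[col 0] 0010*, 0100*, 0101*, 0110*, 1000*, 1001*, 1100*
[col 1] -100, 0-10, 01-0, 010-, 1-00, 100-
Prime implicants: -100, 0-10, 01-0, 010-, 1-00, 100-
PI chart (minterm → PIs covering it):
  2 | 0-10  (sole → essential)
  4 | -100,01-0,010-
  8 | 1-00,100-
  9 | 100-  (sole → essential)
Essential prime implicants: 0-10, 100-
Petrick residual → -100
Minimum SOP uses 3 PIs: bc'd' + a'cd' + ab'c'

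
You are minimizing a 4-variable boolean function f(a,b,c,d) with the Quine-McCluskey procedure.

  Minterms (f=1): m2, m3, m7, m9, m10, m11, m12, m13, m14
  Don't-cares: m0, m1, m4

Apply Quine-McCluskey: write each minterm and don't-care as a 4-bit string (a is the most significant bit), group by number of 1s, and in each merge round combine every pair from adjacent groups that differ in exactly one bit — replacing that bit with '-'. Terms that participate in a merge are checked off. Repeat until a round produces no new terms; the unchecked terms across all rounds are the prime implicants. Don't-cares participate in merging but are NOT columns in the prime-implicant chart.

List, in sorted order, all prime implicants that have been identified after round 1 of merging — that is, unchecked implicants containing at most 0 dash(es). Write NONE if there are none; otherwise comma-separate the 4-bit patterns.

[col 0] 0000*, 0001*, 0010*, 0011*, 0100*, 0111*, 1001*, 1010*, 1011*, 1100*, 1101*, 1110*
[col 1] -001*, -010*, -011*, -100, 0-00, 0-11, 00-0*, 00-1*, 000-*, 001-*, 1-01, 1-10, 10-1*, 101-*, 11-0, 110-
[col 2] -0-1, -01-, 00--
Prime implicants: -0-1, -01-, -100, 0-00, 0-11, 00--, 1-01, 1-10, 11-0, 110-

NONE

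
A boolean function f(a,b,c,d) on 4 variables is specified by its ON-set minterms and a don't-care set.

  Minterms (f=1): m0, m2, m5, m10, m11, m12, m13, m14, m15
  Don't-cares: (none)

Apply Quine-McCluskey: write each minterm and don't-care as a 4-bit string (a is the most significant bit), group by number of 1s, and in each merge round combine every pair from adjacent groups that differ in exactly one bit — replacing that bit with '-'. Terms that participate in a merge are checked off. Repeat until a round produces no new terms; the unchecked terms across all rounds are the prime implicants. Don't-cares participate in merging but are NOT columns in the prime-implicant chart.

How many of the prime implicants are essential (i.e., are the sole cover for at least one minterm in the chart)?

4

Round 0: 0000✓ 0010✓ 0101✓ 1010✓ 1011✓ 1100✓ 1101✓ 1110✓ 1111✓
Round 1: -010 -101 00-0 1-10✓ 1-11✓ 101-✓ 11-0✓ 11-1✓ 110-✓ 111-✓
Round 2: 1-1- 11--
PIs = {-010, -101, 00-0, 1-1-, 11--}
Coverage chart:
  m0: 00-0 ←essential
  m2: -010,00-0
  m5: -101 ←essential
  m10: -010,1-1-
  m11: 1-1- ←essential
  m12: 11-- ←essential
  m13: -101,11--
  m14: 1-1-,11--
  m15: 1-1-,11--
Essential: -101, 00-0, 1-1-, 11--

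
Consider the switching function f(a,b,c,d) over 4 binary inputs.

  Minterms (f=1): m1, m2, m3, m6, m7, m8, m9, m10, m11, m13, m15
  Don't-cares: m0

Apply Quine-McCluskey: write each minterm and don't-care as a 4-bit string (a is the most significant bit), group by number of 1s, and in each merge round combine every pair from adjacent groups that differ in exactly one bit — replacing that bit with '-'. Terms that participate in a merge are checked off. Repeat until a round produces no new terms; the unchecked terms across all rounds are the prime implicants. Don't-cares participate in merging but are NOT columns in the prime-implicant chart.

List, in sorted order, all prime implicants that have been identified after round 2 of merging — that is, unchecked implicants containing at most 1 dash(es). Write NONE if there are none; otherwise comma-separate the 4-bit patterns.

NONE

Round 0: 0000✓ 0001✓ 0010✓ 0011✓ 0110✓ 0111✓ 1000✓ 1001✓ 1010✓ 1011✓ 1101✓ 1111✓
Round 1: -000✓ -001✓ -010✓ -011✓ -111✓ 0-10✓ 0-11✓ 00-0✓ 00-1✓ 000-✓ 001-✓ 011-✓ 1-01✓ 1-11✓ 10-0✓ 10-1✓ 100-✓ 101-✓ 11-1✓
Round 2: --11 -0-0✓ -0-1✓ -00-✓ -01-✓ 0-1- 00--✓ 1--1 10--✓
Round 3: -0--
PIs = {--11, -0--, 0-1-, 1--1}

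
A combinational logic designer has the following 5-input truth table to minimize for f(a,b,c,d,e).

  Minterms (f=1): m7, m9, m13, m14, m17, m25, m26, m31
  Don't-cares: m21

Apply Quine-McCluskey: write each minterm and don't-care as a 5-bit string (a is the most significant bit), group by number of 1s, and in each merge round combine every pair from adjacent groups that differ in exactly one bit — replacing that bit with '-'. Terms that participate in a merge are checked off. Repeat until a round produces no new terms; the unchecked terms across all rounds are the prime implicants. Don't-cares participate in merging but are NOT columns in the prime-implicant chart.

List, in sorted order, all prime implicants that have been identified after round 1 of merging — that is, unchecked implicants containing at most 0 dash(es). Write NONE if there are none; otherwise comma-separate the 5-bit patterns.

00111, 01110, 11010, 11111

Round 0: 00111 01001✓ 01101✓ 01110 10001✓ 10101✓ 11001✓ 11010 11111
Round 1: -1001 01-01 1-001 10-01
PIs = {-1001, 00111, 01-01, 01110, 1-001, 10-01, 11010, 11111}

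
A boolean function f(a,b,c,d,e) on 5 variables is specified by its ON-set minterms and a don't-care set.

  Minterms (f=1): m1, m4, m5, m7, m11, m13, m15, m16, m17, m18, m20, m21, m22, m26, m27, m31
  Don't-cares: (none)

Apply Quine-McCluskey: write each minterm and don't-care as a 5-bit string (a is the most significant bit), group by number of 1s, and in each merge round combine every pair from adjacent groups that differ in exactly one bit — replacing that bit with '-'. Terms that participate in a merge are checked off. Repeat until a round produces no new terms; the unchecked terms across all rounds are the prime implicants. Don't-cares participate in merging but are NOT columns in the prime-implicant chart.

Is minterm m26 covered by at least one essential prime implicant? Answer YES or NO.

Round 0: 00001✓ 00100✓ 00101✓ 00111✓ 01011✓ 01101✓ 01111✓ 10000✓ 10001✓ 10010✓ 10100✓ 10101✓ 10110✓ 11010✓ 11011✓ 11111✓
Round 1: -0001✓ -0100✓ -0101✓ -1011✓ -1111✓ 0-101✓ 0-111✓ 00-01✓ 001-1✓ 0010-✓ 01-11✓ 011-1✓ 1-010 10-00✓ 10-01✓ 10-10✓ 100-0✓ 1000-✓ 101-0✓ 1010-✓ 11-11✓ 1101-
Round 2: -0-01 -010- -1-11 0-1-1 10--0 10-0-
PIs = {-0-01, -010-, -1-11, 0-1-1, 1-010, 10--0, 10-0-, 1101-}
Coverage chart:
  m1: -0-01 ←essential
  m4: -010- ←essential
  m5: -0-01,-010-,0-1-1
  m7: 0-1-1 ←essential
  m11: -1-11 ←essential
  m13: 0-1-1 ←essential
  m15: -1-11,0-1-1
  m16: 10--0,10-0-
  m17: -0-01,10-0-
  m18: 1-010,10--0
  m20: -010-,10--0,10-0-
  m21: -0-01,-010-,10-0-
  m22: 10--0 ←essential
  m26: 1-010,1101-
  m27: -1-11,1101-
  m31: -1-11 ←essential
Essential: -0-01, -010-, -1-11, 0-1-1, 10--0

NO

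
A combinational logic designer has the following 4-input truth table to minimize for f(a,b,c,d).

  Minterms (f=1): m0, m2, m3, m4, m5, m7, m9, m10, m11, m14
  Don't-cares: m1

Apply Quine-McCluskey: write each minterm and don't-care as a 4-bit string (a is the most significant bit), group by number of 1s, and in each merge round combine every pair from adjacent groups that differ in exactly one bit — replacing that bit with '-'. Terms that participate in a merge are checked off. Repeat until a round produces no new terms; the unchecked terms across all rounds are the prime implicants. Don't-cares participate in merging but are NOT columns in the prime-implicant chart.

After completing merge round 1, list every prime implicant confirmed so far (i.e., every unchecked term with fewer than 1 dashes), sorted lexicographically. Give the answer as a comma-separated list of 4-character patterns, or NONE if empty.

NONE

size-2^0 implicants → 0000(✓)  0001(✓)  0010(✓)  0011(✓)  0100(✓)  0101(✓)  0111(✓)  1001(✓)  1010(✓)  1011(✓)  1110(✓)
size-2^1 implicants → -001(✓)  -010(✓)  -011(✓)  0-00(✓)  0-01(✓)  0-11(✓)  00-0(✓)  00-1(✓)  000-(✓)  001-(✓)  01-1(✓)  010-(✓)  1-10  10-1(✓)  101-(✓)
size-2^2 implicants → -0-1  -01-  0--1  0-0-  00--
Unchecked terms (primes): -0-1, -01-, 0--1, 0-0-, 00--, 1-10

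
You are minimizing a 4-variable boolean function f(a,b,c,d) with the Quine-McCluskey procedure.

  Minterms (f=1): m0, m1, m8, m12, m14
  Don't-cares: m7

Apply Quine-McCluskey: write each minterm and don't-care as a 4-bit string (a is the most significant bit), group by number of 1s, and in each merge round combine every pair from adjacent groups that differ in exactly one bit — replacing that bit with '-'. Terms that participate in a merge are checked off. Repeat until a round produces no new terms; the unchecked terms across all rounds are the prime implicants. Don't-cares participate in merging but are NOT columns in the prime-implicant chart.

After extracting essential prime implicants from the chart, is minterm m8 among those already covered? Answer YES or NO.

NO

[col 0] 0000*, 0001*, 0111, 1000*, 1100*, 1110*
[col 1] -000, 000-, 1-00, 11-0
Prime implicants: -000, 000-, 0111, 1-00, 11-0
PI chart (minterm → PIs covering it):
  0 | -000,000-
  1 | 000-  (sole → essential)
  8 | -000,1-00
  12 | 1-00,11-0
  14 | 11-0  (sole → essential)
Essential prime implicants: 000-, 11-0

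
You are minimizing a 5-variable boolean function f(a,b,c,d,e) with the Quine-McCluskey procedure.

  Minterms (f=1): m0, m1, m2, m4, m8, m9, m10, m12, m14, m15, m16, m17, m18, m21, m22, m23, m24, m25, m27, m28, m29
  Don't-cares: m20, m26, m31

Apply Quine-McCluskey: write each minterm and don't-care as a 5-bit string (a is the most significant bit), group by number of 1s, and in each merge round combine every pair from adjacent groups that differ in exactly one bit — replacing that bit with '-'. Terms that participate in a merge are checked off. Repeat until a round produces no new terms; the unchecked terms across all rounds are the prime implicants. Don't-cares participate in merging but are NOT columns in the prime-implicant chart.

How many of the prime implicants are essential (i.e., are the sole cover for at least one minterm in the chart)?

3

size-2^0 implicants → 00000(✓)  00001(✓)  00010(✓)  00100(✓)  01000(✓)  01001(✓)  01010(✓)  01100(✓)  01110(✓)  01111(✓)  10000(✓)  10001(✓)  10010(✓)  10100(✓)  10101(✓)  10110(✓)  10111(✓)  11000(✓)  11001(✓)  11010(✓)  11011(✓)  11100(✓)  11101(✓)  11111(✓)
size-2^1 implicants → -0000(✓)  -0001(✓)  -0010(✓)  -0100(✓)  -1000(✓)  -1001(✓)  -1010(✓)  -1100(✓)  -1111  0-000(✓)  0-001(✓)  0-010(✓)  0-100(✓)  00-00(✓)  000-0(✓)  0000-(✓)  01-00(✓)  01-10(✓)  010-0(✓)  0100-(✓)  011-0(✓)  0111-  1-000(✓)  1-001(✓)  1-010(✓)  1-100(✓)  1-101(✓)  1-111(✓)  10-00(✓)  10-01(✓)  10-10(✓)  100-0(✓)  1000-(✓)  101-0(✓)  101-1(✓)  1010-(✓)  1011-(✓)  11-00(✓)  11-01(✓)  11-11(✓)  110-0(✓)  110-1(✓)  1100-(✓)  1101-(✓)  111-1(✓)  1110-(✓)
size-2^2 implicants → --000(✓)  --001(✓)  --010(✓)  --100(✓)  -0-00(✓)  -00-0(✓)  -000-(✓)  -1-00(✓)  -10-0(✓)  -100-(✓)  0--00(✓)  0-0-0(✓)  0-00-(✓)  01--0  1--00(✓)  1--01(✓)  1-0-0(✓)  1-00-(✓)  1-1-1  1-10-(✓)  10--0  10-0-(✓)  101--  11--1  11-0-(✓)  110--
size-2^3 implicants → ---00  --0-0  --00-  1--0-
Unchecked terms (primes): ---00, --0-0, --00-, -1111, 01--0, 0111-, 1--0-, 1-1-1, 10--0, 101--, 11--1, 110--
Minterm coverage:
  m0 ⊆ ---00,--0-0,--00-
  m1 ⊆ --00- [E]
  m2 ⊆ --0-0 [E]
  m4 ⊆ ---00 [E]
  m8 ⊆ ---00,--0-0,--00-,01--0
  m9 ⊆ --00- [E]
  m10 ⊆ --0-0,01--0
  m12 ⊆ ---00,01--0
  m14 ⊆ 01--0,0111-
  m15 ⊆ -1111,0111-
  m16 ⊆ ---00,--0-0,--00-,1--0-,10--0
  m17 ⊆ --00-,1--0-
  m18 ⊆ --0-0,10--0
  m21 ⊆ 1--0-,1-1-1,101--
  m22 ⊆ 10--0,101--
  m23 ⊆ 1-1-1,101--
  m24 ⊆ ---00,--0-0,--00-,1--0-,110--
  m25 ⊆ --00-,1--0-,11--1,110--
  m27 ⊆ 11--1,110--
  m28 ⊆ ---00,1--0-
  m29 ⊆ 1--0-,1-1-1,11--1
E = {---00, --0-0, --00-}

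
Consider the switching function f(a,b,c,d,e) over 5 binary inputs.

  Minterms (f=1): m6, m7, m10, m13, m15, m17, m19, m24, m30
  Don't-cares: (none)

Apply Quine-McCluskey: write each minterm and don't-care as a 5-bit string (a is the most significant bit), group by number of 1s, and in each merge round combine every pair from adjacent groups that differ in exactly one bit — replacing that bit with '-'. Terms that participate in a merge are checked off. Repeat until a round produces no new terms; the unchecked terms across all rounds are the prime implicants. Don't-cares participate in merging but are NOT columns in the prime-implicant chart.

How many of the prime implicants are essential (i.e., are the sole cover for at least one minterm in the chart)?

6

[col 0] 00110*, 00111*, 01010, 01101*, 01111*, 10001*, 10011*, 11000, 11110
[col 1] 0-111, 0011-, 011-1, 100-1
Prime implicants: 0-111, 0011-, 01010, 011-1, 100-1, 11000, 11110
PI chart (minterm → PIs covering it):
  6 | 0011-  (sole → essential)
  7 | 0-111,0011-
  10 | 01010  (sole → essential)
  13 | 011-1  (sole → essential)
  15 | 0-111,011-1
  17 | 100-1  (sole → essential)
  19 | 100-1  (sole → essential)
  24 | 11000  (sole → essential)
  30 | 11110  (sole → essential)
Essential prime implicants: 0011-, 01010, 011-1, 100-1, 11000, 11110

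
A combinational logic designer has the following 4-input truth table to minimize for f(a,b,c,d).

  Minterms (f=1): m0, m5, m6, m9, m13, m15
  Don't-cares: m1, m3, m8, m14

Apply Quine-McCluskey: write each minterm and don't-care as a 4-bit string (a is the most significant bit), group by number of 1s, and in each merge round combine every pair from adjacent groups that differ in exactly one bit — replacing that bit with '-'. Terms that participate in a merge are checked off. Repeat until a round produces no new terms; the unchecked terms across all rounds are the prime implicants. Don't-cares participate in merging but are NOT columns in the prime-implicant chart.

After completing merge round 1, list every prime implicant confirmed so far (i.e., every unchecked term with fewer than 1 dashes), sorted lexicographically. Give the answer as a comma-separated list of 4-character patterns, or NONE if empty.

NONE

Round 0: 0000✓ 0001✓ 0011✓ 0101✓ 0110✓ 1000✓ 1001✓ 1101✓ 1110✓ 1111✓
Round 1: -000✓ -001✓ -101✓ -110 0-01✓ 00-1 000-✓ 1-01✓ 100-✓ 11-1 111-
Round 2: --01 -00-
PIs = {--01, -00-, -110, 00-1, 11-1, 111-}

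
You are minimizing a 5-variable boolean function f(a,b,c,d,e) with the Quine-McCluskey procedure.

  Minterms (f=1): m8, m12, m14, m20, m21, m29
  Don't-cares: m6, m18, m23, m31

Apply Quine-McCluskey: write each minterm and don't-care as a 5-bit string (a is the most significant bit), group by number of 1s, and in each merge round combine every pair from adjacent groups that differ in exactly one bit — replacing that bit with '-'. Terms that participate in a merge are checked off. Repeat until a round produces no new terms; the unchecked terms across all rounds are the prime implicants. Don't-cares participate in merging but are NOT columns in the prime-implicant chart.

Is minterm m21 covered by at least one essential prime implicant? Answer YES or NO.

[col 0] 00110*, 01000*, 01100*, 01110*, 10010, 10100*, 10101*, 10111*, 11101*, 11111*
[col 1] 0-110, 01-00, 011-0, 1-101*, 1-111*, 101-1*, 1010-, 111-1*
[col 2] 1-1-1
Prime implicants: 0-110, 01-00, 011-0, 1-1-1, 10010, 1010-
PI chart (minterm → PIs covering it):
  8 | 01-00  (sole → essential)
  12 | 01-00,011-0
  14 | 0-110,011-0
  20 | 1010-  (sole → essential)
  21 | 1-1-1,1010-
  29 | 1-1-1  (sole → essential)
Essential prime implicants: 01-00, 1-1-1, 1010-

YES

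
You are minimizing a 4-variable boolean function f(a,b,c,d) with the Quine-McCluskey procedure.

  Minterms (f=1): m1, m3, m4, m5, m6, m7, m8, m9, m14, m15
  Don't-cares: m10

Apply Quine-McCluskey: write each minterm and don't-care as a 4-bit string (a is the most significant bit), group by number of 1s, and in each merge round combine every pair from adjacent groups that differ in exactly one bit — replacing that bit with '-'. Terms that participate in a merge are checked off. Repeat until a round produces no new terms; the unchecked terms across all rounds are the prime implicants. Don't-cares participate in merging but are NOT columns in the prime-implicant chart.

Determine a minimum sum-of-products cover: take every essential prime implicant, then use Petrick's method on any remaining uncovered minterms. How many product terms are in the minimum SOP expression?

[col 0] 0001*, 0011*, 0100*, 0101*, 0110*, 0111*, 1000*, 1001*, 1010*, 1110*, 1111*
[col 1] -001, -110*, -111*, 0-01*, 0-11*, 00-1*, 01-0*, 01-1*, 010-*, 011-*, 1-10, 10-0, 100-, 111-*
[col 2] -11-, 0--1, 01--
Prime implicants: -001, -11-, 0--1, 01--, 1-10, 10-0, 100-
PI chart (minterm → PIs covering it):
  1 | -001,0--1
  3 | 0--1  (sole → essential)
  4 | 01--  (sole → essential)
  5 | 0--1,01--
  6 | -11-,01--
  7 | -11-,0--1,01--
  8 | 10-0,100-
  9 | -001,100-
  14 | -11-,1-10
  15 | -11-  (sole → essential)
Essential prime implicants: -11-, 0--1, 01--
Petrick residual → 100-
Minimum SOP uses 4 PIs: bc + a'd + a'b + ab'c'

4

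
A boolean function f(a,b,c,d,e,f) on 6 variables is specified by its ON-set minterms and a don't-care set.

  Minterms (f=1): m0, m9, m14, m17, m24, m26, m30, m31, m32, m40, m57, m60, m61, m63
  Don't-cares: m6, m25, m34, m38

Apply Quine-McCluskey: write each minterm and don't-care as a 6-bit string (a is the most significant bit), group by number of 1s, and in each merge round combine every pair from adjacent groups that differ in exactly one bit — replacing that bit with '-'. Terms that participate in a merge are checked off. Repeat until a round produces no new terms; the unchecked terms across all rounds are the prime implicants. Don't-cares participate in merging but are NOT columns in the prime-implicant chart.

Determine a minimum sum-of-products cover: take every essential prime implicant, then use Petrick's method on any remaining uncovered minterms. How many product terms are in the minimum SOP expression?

9

size-2^0 implicants → 000000(✓)  000110(✓)  001001(✓)  001110(✓)  010001(✓)  011000(✓)  011001(✓)  011010(✓)  011110(✓)  011111(✓)  100000(✓)  100010(✓)  100110(✓)  101000(✓)  111001(✓)  111100(✓)  111101(✓)  111111(✓)
size-2^1 implicants → -00000  -00110  -11001  -11111  0-1001  0-1110  00-110  01-001  011-10  0110-0  01100-  01111-  10-000  100-10  1000-0  111-01  1111-1  11110-
Unchecked terms (primes): -00000, -00110, -11001, -11111, 0-1001, 0-1110, 00-110, 01-001, 011-10, 0110-0, 01100-, 01111-, 10-000, 100-10, 1000-0, 111-01, 1111-1, 11110-
Minterm coverage:
  m0 ⊆ -00000 [E]
  m9 ⊆ 0-1001 [E]
  m14 ⊆ 0-1110,00-110
  m17 ⊆ 01-001 [E]
  m24 ⊆ 0110-0,01100-
  m26 ⊆ 011-10,0110-0
  m30 ⊆ 0-1110,011-10,01111-
  m31 ⊆ -11111,01111-
  m32 ⊆ -00000,10-000,1000-0
  m40 ⊆ 10-000 [E]
  m57 ⊆ -11001,111-01
  m60 ⊆ 11110- [E]
  m61 ⊆ 111-01,1111-1,11110-
  m63 ⊆ -11111,1111-1
E = {-00000, 0-1001, 01-001, 10-000, 11110-}
Petrick residual → -11001, -11111, 0-1110, 0110-0
Cover = b'c'd'e'f' + bcd'e'f + bcdef + a'cd'e'f + a'cdef' + a'bd'e'f + a'bcd'f' + ab'd'e'f' + abcde'  |cover|=9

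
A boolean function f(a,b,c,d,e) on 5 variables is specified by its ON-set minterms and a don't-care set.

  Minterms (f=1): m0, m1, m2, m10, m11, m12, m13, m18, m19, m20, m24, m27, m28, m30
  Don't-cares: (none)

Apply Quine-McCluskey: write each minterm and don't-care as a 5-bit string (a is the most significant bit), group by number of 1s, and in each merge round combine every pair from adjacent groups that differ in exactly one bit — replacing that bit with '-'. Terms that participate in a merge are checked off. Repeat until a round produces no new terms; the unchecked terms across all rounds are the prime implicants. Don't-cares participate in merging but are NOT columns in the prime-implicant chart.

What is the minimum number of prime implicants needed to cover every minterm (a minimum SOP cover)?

size-2^0 implicants → 00000(✓)  00001(✓)  00010(✓)  01010(✓)  01011(✓)  01100(✓)  01101(✓)  10010(✓)  10011(✓)  10100(✓)  11000(✓)  11011(✓)  11100(✓)  11110(✓)
size-2^1 implicants → -0010  -1011  -1100  0-010  000-0  0000-  0101-  0110-  1-011  1-100  1001-  11-00  111-0
Unchecked terms (primes): -0010, -1011, -1100, 0-010, 000-0, 0000-, 0101-, 0110-, 1-011, 1-100, 1001-, 11-00, 111-0
Minterm coverage:
  m0 ⊆ 000-0,0000-
  m1 ⊆ 0000- [E]
  m2 ⊆ -0010,0-010,000-0
  m10 ⊆ 0-010,0101-
  m11 ⊆ -1011,0101-
  m12 ⊆ -1100,0110-
  m13 ⊆ 0110- [E]
  m18 ⊆ -0010,1001-
  m19 ⊆ 1-011,1001-
  m20 ⊆ 1-100 [E]
  m24 ⊆ 11-00 [E]
  m27 ⊆ -1011,1-011
  m28 ⊆ -1100,1-100,11-00,111-0
  m30 ⊆ 111-0 [E]
E = {0000-, 0110-, 1-100, 11-00, 111-0}
Petrick residual → -0010, 0101-, 1-011
Cover = b'c'de' + a'b'c'd' + a'bc'd + a'bcd' + ac'de + acd'e' + abd'e' + abce'  |cover|=8

8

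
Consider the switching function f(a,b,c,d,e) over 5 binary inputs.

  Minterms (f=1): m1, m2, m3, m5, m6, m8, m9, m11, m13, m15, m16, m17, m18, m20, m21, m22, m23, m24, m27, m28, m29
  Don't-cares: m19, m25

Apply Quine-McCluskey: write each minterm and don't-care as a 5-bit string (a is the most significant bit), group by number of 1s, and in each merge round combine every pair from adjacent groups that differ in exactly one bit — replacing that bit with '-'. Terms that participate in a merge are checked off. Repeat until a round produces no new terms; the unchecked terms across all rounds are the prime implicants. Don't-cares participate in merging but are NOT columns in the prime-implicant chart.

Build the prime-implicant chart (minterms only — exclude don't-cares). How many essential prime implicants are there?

7

[col 0] 00001*, 00010*, 00011*, 00101*, 00110*, 01000*, 01001*, 01011*, 01101*, 01111*, 10000*, 10001*, 10010*, 10011*, 10100*, 10101*, 10110*, 10111*, 11000*, 11001*, 11011*, 11100*, 11101*
[col 1] -0001*, -0010*, -0011*, -0101*, -0110*, -1000*, -1001*, -1011*, -1101*, 0-001*, 0-011*, 0-101*, 00-01*, 00-10*, 000-1*, 0001-*, 01-01*, 01-11*, 010-1*, 0100-*, 011-1*, 1-000*, 1-001*, 1-011*, 1-100*, 1-101*, 10-00*, 10-01*, 10-10*, 10-11*, 100-0*, 100-1*, 1000-*, 1001-*, 101-0*, 101-1*, 1010-*, 1011-*, 11-00*, 11-01*, 110-1*, 1100-*, 1110-*
[col 2] --001*, --011*, --101*, -0-01*, -0-10, -00-1*, -001-, -1-01*, -10-1*, -100-, 0--01*, 0-0-1*, 01--1, 1--00*, 1--01*, 1-0-1*, 1-00-*, 1-10-*, 10--0*, 10--1*, 10-0-*, 10-1-*, 100--*, 101--*, 11-0-*
[col 3] ---01, --0-1, 1--0-, 10---
Prime implicants: ---01, --0-1, -0-10, -001-, -100-, 01--1, 1--0-, 10---
PI chart (minterm → PIs covering it):
  1 | ---01,--0-1
  2 | -0-10,-001-
  3 | --0-1,-001-
  5 | ---01  (sole → essential)
  6 | -0-10  (sole → essential)
  8 | -100-  (sole → essential)
  9 | ---01,--0-1,-100-,01--1
  11 | --0-1,01--1
  13 | ---01,01--1
  15 | 01--1  (sole → essential)
  16 | 1--0-,10---
  17 | ---01,--0-1,1--0-,10---
  18 | -0-10,-001-,10---
  20 | 1--0-,10---
  21 | ---01,1--0-,10---
  22 | -0-10,10---
  23 | 10---  (sole → essential)
  24 | -100-,1--0-
  27 | --0-1  (sole → essential)
  28 | 1--0-  (sole → essential)
  29 | ---01,1--0-
Essential prime implicants: ---01, --0-1, -0-10, -100-, 01--1, 1--0-, 10---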